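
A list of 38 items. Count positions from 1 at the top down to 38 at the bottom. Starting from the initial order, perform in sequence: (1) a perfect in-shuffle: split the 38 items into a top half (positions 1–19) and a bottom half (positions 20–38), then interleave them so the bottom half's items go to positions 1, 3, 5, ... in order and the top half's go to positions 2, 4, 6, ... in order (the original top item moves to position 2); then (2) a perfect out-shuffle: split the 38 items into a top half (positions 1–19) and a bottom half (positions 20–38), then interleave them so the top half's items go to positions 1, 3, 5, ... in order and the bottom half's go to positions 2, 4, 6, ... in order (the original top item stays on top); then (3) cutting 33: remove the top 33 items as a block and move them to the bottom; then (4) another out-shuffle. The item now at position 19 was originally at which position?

21

Undo the operations in reverse order, starting from position 19:
  undo op 4 (out-shuffle, from top half): 19 ← 10
  undo op 3 (cut 33): 10 ← 5
  undo op 2 (out-shuffle, from top half): 5 ← 3
  undo op 1 (in-shuffle, from bottom half): 3 ← 21
So the item at position 19 came from original position 21.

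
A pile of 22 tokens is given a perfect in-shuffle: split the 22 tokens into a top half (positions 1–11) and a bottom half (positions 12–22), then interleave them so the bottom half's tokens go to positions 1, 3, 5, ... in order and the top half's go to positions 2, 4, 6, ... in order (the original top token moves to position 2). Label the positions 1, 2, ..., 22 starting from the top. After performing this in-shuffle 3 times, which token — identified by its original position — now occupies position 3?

Work backwards from position 3, undoing one in-shuffle at a time:
3 ← 13 ← 18 ← 9
So the token now at position 3 started at position 9.

9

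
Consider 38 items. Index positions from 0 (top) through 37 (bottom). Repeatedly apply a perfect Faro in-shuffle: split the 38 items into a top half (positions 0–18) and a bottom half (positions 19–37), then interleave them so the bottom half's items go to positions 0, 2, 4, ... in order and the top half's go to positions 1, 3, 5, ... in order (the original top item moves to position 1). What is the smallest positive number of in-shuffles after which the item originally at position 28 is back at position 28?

Follow position 28 under repeated in-shuffles:
28 → 18 → 37 → 36 → 34 → 30 → 22 → 6 → 13 → 27 → 16 → 33 → 28
It first returns after 12 in-shuffles.

12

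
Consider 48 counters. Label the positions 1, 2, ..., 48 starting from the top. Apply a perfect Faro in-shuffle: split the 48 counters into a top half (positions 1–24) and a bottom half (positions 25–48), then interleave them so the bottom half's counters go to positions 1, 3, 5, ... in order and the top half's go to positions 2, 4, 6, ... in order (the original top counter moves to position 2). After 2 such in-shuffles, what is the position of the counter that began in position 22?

39

Track the counter's position through each in-shuffle:
22 → 44 → 39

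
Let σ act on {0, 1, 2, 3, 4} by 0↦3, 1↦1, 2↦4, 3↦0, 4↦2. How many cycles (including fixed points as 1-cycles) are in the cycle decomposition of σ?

Cycle decomposition: (0 3) (1) (2 4).
3 cycles.

3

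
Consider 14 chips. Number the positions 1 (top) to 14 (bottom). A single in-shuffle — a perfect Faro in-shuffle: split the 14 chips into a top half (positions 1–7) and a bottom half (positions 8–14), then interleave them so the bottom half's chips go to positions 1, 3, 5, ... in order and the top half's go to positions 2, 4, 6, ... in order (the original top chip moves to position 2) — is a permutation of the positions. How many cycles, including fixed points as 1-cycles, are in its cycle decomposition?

4

Trace each unvisited position around until it returns:
(1 2 4 8) (3 6 12 9) (5 10) (7 14 13 11)
4 cycles in total.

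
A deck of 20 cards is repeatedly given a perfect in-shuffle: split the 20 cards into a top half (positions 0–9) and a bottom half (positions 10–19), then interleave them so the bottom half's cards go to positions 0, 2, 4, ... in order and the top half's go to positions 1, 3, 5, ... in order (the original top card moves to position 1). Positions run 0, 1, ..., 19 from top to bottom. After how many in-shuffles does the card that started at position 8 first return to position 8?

Follow position 8 under repeated in-shuffles:
8 → 17 → 14 → 8
It first returns after 3 in-shuffles.

3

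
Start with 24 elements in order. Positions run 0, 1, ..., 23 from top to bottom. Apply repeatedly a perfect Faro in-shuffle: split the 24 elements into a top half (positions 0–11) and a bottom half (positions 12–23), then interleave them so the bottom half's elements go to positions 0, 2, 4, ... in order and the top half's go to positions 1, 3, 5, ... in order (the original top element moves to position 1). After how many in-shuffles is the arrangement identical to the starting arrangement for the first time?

20

The in-shuffle permutes the 24 positions with cycle lengths [4, 20].
Every element is home exactly when every cycle has completed a whole number of laps, i.e. after lcm(4, 20) = 20 in-shuffles.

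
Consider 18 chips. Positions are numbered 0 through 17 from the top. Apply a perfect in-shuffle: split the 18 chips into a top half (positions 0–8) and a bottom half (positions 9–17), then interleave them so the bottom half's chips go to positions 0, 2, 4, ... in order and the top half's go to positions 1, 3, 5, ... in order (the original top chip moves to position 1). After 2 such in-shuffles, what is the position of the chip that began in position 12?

Track the chip's position through each in-shuffle:
12 → 6 → 13

13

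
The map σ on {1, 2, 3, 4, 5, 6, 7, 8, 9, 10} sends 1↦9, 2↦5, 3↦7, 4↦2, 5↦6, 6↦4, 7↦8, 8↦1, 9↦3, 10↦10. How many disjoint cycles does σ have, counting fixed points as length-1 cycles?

3

Cycle decomposition: (1 9 3 7 8) (2 5 6 4) (10).
3 cycles.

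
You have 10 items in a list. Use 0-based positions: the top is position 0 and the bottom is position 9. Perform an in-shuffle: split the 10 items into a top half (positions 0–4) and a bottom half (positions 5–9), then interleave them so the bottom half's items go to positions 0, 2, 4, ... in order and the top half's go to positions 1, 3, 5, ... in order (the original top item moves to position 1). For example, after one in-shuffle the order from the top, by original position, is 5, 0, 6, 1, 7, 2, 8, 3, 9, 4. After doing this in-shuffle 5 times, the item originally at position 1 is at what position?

8

Track the item's position through each in-shuffle:
1 → 3 → 7 → 4 → 9 → 8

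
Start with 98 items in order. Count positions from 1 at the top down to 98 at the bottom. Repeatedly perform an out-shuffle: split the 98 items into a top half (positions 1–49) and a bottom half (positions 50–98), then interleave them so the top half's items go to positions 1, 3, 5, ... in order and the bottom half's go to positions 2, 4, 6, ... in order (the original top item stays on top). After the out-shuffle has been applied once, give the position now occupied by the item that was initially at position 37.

73

Track the item's position through each out-shuffle:
37 → 73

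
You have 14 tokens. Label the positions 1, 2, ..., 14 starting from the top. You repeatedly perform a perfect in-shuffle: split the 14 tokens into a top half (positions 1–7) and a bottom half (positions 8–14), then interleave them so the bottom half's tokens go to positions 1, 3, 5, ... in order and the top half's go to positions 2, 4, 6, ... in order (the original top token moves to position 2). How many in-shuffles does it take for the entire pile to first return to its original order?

The in-shuffle permutes the 14 positions with cycle lengths [2, 4, 4, 4].
Every token is home exactly when every cycle has completed a whole number of laps, i.e. after lcm(2, 4) = 4 in-shuffles.

4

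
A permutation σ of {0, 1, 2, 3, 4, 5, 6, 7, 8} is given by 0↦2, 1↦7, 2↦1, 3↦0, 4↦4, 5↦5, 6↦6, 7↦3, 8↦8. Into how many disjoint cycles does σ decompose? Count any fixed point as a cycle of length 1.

5

Cycle decomposition: (0 2 1 7 3) (4) (5) (6) (8).
5 cycles.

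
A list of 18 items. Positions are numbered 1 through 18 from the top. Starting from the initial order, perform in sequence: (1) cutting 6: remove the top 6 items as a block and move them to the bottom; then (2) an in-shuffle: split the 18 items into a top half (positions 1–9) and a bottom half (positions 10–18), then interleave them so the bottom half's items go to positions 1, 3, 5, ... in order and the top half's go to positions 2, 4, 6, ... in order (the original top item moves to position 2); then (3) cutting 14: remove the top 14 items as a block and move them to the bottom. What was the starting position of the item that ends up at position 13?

Undo the operations in reverse order, starting from position 13:
  undo op 3 (cut 14): 13 ← 9
  undo op 2 (in-shuffle, from bottom half): 9 ← 14
  undo op 1 (cut 6): 14 ← 2
So the item at position 13 came from original position 2.

2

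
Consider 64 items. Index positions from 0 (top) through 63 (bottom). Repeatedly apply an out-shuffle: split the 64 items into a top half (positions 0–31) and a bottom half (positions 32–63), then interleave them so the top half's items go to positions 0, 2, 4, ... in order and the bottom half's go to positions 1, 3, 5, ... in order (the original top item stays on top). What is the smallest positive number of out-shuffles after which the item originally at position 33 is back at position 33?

Follow position 33 under repeated out-shuffles:
33 → 3 → 6 → 12 → 24 → 48 → 33
It first returns after 6 out-shuffles.

6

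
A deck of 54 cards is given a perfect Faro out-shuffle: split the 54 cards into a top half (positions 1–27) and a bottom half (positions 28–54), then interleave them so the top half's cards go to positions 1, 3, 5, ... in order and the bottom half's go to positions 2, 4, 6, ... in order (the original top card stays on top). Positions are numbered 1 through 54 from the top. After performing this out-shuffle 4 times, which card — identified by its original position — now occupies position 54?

Work backwards from position 54, undoing one out-shuffle at a time:
54 ← 54 ← 54 ← 54 ← 54
So the card now at position 54 started at position 54.

54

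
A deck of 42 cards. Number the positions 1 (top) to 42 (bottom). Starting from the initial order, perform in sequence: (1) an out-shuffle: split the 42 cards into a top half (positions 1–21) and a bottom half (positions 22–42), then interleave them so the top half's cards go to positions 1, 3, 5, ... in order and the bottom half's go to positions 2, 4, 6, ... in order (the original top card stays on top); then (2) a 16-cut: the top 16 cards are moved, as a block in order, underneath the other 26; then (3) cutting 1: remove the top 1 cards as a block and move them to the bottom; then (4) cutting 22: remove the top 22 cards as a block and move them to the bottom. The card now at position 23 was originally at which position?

31

Undo the operations in reverse order, starting from position 23:
  undo op 4 (cut 22): 23 ← 3
  undo op 3 (cut 1): 3 ← 4
  undo op 2 (cut 16): 4 ← 20
  undo op 1 (out-shuffle, from bottom half): 20 ← 31
So the card at position 23 came from original position 31.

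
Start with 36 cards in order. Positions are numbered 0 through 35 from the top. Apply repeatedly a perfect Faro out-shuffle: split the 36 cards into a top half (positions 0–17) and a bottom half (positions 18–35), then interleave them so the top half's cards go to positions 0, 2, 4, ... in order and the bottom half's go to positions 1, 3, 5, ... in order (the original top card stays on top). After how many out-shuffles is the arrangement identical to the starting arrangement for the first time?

The out-shuffle permutes the 36 positions with cycle lengths [1, 1, 3, 3, 4, 12, 12].
Every card is home exactly when every cycle has completed a whole number of laps, i.e. after lcm(1, 3, 4, 12) = 12 out-shuffles.

12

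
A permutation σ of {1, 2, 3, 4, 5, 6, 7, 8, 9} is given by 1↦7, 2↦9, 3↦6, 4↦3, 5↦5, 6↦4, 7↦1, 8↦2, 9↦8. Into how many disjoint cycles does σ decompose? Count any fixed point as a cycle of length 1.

Cycle decomposition: (1 7) (2 9 8) (3 6 4) (5).
4 cycles.

4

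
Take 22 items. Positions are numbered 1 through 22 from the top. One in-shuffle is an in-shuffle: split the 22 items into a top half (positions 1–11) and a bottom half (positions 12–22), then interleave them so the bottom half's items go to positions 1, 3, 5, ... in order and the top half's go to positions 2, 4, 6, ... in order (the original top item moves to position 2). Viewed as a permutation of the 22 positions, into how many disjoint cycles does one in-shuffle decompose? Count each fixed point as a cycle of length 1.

2

Trace each unvisited position around until it returns:
(1 2 4 8 16 9 ... len 11) (5 10 20 17 11 22 ... len 11)
2 cycles in total.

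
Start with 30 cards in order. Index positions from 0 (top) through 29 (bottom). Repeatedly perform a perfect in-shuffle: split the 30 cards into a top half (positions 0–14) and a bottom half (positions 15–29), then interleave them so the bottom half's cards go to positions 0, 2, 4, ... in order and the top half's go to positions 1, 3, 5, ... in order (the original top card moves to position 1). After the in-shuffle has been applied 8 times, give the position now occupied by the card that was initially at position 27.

Track the card's position through each in-shuffle:
27 → 24 → 18 → 6 → 13 → 27 → 24 → 18 → 6

6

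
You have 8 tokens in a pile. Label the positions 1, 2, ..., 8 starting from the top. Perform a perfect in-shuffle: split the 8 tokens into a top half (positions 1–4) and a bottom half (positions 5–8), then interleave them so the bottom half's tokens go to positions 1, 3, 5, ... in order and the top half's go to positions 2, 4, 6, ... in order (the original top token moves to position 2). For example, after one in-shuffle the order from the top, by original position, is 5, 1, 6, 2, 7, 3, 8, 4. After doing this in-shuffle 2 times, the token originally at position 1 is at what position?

4

Track the token's position through each in-shuffle:
1 → 2 → 4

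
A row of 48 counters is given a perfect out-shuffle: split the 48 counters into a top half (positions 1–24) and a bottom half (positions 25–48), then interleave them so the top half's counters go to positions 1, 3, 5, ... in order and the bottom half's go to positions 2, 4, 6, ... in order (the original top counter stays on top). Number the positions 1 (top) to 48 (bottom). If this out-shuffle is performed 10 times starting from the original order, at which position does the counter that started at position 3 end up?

28

Track the counter's position through each out-shuffle:
3 → 5 → 9 → 17 → 33 → 18 → 35 → 22 → 43 → 38 → 28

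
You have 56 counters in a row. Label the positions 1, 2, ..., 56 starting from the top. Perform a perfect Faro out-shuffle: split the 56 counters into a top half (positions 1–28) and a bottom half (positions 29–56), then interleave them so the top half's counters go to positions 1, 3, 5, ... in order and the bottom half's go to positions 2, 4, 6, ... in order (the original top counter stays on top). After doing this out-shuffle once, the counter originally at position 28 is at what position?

Track the counter's position through each out-shuffle:
28 → 55

55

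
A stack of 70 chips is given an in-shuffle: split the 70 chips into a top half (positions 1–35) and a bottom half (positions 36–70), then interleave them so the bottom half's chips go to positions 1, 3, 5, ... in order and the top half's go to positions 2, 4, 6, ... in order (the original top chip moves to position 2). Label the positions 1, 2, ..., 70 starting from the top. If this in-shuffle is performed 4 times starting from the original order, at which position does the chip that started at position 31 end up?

70

Track the chip's position through each in-shuffle:
31 → 62 → 53 → 35 → 70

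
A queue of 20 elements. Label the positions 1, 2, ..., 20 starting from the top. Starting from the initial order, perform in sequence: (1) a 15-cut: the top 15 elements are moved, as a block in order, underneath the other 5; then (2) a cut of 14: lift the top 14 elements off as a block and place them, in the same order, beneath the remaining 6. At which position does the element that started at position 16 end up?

Track the element from position 16 forward through each operation:
  after op 1 (cut 15): 16 → 1
  after op 2 (cut 14): 1 → 7

7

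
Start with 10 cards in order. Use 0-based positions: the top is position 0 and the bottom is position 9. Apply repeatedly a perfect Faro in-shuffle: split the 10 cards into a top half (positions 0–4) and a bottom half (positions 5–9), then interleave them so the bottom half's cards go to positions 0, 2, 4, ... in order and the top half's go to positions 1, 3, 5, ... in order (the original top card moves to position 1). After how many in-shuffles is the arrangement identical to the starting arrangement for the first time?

The in-shuffle permutes the 10 positions with cycle lengths [10].
Every card is home exactly when every cycle has completed a whole number of laps, i.e. after lcm(10) = 10 in-shuffles.

10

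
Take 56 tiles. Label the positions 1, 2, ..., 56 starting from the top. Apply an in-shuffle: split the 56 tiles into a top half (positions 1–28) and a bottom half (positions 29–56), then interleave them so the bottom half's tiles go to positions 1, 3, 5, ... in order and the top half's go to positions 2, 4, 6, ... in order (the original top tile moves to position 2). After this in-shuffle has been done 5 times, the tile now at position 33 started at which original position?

42

Work backwards from position 33, undoing one in-shuffle at a time:
33 ← 45 ← 51 ← 54 ← 27 ← 42
So the tile now at position 33 started at position 42.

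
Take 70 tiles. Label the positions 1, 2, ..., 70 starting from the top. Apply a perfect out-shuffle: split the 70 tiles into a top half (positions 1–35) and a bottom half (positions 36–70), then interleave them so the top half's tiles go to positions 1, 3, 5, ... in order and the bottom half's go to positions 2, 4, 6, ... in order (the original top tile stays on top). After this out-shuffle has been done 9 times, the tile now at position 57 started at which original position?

41

Work backwards from position 57, undoing one out-shuffle at a time:
57 ← 29 ← 15 ← 8 ← 39 ← 20 ← 45 ← 23 ← 12 ← 41
So the tile now at position 57 started at position 41.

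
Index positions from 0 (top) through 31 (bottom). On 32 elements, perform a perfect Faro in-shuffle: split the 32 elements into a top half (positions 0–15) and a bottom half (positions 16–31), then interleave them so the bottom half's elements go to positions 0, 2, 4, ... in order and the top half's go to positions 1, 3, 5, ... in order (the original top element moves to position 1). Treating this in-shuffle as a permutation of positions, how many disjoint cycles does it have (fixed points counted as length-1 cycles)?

Trace each unvisited position around until it returns:
(0 1 3 7 15 31 30 28 24 16) (2 5 11 23 14 29 26 20 8 17) (4 9 19 6 13 27 22 12 25 18) (10 21)
4 cycles in total.

4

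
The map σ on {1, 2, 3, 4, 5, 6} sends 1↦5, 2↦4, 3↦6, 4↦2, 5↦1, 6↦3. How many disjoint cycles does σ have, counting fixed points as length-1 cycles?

Cycle decomposition: (1 5) (2 4) (3 6).
3 cycles.

3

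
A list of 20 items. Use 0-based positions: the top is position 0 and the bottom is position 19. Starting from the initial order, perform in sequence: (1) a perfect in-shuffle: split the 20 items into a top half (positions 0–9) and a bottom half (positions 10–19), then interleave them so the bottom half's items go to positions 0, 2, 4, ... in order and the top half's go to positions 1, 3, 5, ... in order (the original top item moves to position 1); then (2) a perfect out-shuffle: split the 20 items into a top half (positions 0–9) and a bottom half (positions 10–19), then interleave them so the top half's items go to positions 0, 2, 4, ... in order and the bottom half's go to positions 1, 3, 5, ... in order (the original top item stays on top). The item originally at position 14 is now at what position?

Track the item from position 14 forward through each operation:
  after op 1 (in-shuffle): 14 → 8
  after op 2 (out-shuffle): 8 → 16

16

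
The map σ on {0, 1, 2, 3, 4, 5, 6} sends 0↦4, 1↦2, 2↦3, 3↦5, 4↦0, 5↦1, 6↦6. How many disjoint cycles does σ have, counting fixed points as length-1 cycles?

Cycle decomposition: (0 4) (1 2 3 5) (6).
3 cycles.

3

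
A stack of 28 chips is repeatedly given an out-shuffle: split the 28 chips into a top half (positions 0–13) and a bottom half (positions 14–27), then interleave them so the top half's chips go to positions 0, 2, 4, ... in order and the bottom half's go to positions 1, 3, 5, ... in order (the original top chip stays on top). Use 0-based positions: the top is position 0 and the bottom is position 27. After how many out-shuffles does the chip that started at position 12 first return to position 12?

Follow position 12 under repeated out-shuffles:
12 → 24 → 21 → 15 → 3 → 6 → 12
It first returns after 6 out-shuffles.

6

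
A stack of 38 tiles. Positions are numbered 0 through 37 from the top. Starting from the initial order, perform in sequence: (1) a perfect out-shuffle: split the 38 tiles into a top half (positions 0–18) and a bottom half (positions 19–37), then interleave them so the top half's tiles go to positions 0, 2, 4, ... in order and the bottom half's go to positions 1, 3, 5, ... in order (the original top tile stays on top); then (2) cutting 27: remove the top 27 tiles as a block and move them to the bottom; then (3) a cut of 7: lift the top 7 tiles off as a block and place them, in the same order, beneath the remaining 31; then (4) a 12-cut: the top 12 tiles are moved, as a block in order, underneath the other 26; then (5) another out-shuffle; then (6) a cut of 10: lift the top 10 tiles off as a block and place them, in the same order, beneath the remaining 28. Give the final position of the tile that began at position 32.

Track the tile from position 32 forward through each operation:
  after op 1 (out-shuffle): 32 → 27
  after op 2 (cut 27): 27 → 0
  after op 3 (cut 7): 0 → 31
  after op 4 (cut 12): 31 → 19
  after op 5 (out-shuffle): 19 → 1
  after op 6 (cut 10): 1 → 29

29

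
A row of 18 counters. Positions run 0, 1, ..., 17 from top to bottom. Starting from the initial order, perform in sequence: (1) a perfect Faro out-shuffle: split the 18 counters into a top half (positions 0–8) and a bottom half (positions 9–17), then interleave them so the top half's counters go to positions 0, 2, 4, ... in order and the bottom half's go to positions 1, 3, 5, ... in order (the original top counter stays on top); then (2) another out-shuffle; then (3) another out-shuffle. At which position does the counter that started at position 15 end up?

1

Track the counter from position 15 forward through each operation:
  after op 1 (out-shuffle): 15 → 13
  after op 2 (out-shuffle): 13 → 9
  after op 3 (out-shuffle): 9 → 1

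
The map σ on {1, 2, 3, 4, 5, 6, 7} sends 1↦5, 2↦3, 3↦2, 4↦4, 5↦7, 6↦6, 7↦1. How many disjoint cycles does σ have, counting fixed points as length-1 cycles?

Cycle decomposition: (1 5 7) (2 3) (4) (6).
4 cycles.

4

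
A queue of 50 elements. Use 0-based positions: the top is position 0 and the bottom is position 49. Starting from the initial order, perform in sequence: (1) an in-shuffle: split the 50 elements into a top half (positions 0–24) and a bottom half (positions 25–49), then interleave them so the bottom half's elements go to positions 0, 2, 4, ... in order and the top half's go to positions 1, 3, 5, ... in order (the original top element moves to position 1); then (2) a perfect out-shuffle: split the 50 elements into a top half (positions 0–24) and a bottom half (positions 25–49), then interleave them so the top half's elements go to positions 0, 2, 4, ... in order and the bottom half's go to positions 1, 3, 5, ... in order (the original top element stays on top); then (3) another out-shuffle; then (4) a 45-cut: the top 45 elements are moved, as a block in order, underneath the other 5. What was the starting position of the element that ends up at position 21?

27

Undo the operations in reverse order, starting from position 21:
  undo op 4 (cut 45): 21 ← 16
  undo op 3 (out-shuffle, from top half): 16 ← 8
  undo op 2 (out-shuffle, from top half): 8 ← 4
  undo op 1 (in-shuffle, from bottom half): 4 ← 27
So the element at position 21 came from original position 27.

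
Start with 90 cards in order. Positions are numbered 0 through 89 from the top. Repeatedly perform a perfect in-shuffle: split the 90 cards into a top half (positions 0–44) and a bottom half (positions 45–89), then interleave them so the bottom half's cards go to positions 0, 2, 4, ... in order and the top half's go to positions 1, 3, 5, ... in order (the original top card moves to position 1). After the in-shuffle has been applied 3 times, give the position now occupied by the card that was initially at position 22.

Track the card's position through each in-shuffle:
22 → 45 → 0 → 1

1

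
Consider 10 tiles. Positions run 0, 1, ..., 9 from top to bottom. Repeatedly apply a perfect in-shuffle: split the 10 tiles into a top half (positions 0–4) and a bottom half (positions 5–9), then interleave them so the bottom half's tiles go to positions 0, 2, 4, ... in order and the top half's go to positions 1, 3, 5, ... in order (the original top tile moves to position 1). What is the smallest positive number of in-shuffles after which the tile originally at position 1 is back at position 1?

Follow position 1 under repeated in-shuffles:
1 → 3 → 7 → 4 → 9 → 8 → 6 → 2 → 5 → 0 → 1
It first returns after 10 in-shuffles.

10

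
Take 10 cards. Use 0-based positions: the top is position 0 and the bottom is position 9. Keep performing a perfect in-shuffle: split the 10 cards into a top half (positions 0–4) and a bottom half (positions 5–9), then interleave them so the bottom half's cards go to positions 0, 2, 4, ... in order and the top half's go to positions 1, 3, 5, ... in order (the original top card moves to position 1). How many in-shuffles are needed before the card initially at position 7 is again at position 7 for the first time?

10

Follow position 7 under repeated in-shuffles:
7 → 4 → 9 → 8 → 6 → 2 → 5 → 0 → 1 → 3 → 7
It first returns after 10 in-shuffles.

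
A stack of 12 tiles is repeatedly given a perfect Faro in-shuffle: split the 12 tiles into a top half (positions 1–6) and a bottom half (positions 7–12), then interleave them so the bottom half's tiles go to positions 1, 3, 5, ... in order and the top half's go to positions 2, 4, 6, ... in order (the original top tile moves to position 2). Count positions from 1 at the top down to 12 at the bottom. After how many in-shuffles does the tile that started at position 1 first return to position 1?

Follow position 1 under repeated in-shuffles:
1 → 2 → 4 → 8 → 3 → 6 → 12 → 11 → 9 → 5 → 10 → 7 → 1
It first returns after 12 in-shuffles.

12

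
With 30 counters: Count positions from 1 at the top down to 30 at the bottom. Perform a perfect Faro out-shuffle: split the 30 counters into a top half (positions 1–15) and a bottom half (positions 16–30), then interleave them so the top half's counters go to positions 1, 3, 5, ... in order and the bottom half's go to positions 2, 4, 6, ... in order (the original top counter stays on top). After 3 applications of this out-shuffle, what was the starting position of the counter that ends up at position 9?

Work backwards from position 9, undoing one out-shuffle at a time:
9 ← 5 ← 3 ← 2
So the counter now at position 9 started at position 2.

2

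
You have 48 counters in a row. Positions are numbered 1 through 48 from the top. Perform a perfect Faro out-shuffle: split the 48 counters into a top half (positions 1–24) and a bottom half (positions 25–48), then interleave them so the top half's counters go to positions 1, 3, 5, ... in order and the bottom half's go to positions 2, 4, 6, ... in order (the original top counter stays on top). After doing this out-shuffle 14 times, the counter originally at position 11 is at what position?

Track position through each out-shuffle: 11 → 21 → 41 → 34 → 20 → ... (continuing for 14 shuffles total) → 46.

46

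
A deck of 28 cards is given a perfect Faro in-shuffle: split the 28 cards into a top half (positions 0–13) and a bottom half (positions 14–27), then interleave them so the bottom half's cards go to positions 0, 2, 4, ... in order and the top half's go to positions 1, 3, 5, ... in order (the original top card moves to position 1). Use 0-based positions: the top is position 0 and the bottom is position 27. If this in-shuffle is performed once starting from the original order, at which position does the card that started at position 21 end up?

14

Track the card's position through each in-shuffle:
21 → 14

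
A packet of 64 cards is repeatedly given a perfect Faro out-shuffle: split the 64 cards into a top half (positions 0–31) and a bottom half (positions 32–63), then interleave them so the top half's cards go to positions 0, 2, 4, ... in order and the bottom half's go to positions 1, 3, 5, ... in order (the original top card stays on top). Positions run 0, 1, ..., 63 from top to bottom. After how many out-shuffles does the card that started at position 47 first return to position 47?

Follow position 47 under repeated out-shuffles:
47 → 31 → 62 → 61 → 59 → 55 → 47
It first returns after 6 out-shuffles.

6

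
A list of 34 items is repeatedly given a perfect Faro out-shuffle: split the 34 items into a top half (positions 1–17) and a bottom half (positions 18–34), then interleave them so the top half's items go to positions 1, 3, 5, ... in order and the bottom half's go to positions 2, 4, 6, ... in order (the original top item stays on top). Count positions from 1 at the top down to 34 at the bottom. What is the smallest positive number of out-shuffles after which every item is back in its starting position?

The out-shuffle permutes the 34 positions with cycle lengths [1, 1, 2, 10, 10, 10].
Every item is home exactly when every cycle has completed a whole number of laps, i.e. after lcm(1, 2, 10) = 10 out-shuffles.

10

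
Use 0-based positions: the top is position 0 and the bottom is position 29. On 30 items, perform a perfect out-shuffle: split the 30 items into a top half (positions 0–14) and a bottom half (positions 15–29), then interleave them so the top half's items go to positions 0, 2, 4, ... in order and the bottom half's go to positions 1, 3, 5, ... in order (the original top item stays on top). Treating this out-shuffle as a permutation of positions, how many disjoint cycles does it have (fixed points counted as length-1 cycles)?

Trace each unvisited position around until it returns:
(0) (1 2 4 8 16 3 ... len 28) (29)
3 cycles in total.

3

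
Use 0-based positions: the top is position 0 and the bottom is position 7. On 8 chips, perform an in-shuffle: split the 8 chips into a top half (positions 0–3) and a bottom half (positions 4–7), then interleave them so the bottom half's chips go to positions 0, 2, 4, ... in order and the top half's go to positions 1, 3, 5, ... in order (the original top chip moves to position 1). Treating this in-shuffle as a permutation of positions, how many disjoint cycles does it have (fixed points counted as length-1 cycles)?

Trace each unvisited position around until it returns:
(0 1 3 7 6 4) (2 5)
2 cycles in total.

2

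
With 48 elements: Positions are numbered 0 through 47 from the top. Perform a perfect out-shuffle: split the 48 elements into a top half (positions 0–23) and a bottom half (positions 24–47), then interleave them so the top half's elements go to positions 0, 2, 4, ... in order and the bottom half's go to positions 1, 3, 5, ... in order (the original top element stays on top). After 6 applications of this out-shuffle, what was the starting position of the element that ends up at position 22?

Work backwards from position 22, undoing one out-shuffle at a time:
22 ← 11 ← 29 ← 38 ← 19 ← 33 ← 40
So the element now at position 22 started at position 40.

40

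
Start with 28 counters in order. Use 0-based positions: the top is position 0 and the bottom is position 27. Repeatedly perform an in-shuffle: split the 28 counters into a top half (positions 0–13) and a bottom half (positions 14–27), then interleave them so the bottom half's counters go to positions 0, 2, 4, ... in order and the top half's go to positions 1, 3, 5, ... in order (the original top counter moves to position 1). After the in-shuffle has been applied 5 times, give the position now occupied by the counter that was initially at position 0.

Track the counter's position through each in-shuffle:
0 → 1 → 3 → 7 → 15 → 2

2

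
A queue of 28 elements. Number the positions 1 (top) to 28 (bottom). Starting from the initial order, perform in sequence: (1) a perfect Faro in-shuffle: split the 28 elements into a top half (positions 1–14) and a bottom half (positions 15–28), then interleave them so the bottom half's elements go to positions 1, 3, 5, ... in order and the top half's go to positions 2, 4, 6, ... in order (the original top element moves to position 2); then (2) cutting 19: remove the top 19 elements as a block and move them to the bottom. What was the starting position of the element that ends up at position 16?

18

Undo the operations in reverse order, starting from position 16:
  undo op 2 (cut 19): 16 ← 7
  undo op 1 (in-shuffle, from bottom half): 7 ← 18
So the element at position 16 came from original position 18.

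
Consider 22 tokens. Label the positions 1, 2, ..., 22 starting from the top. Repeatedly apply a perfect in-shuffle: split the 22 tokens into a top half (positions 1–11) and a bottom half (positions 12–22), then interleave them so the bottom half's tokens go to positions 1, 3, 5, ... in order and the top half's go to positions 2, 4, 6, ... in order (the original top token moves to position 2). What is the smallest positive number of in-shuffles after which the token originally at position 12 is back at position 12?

Follow position 12 under repeated in-shuffles:
12 → 1 → 2 → 4 → 8 → 16 → 9 → 18 → 13 → 3 → 6 → 12
It first returns after 11 in-shuffles.

11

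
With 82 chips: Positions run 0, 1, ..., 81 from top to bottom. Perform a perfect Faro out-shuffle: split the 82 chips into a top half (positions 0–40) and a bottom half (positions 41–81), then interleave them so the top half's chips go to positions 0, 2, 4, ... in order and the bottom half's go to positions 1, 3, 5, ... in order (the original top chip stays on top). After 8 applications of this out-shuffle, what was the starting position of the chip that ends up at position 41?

53

Work backwards from position 41, undoing one out-shuffle at a time:
41 ← 61 ← 71 ← 76 ← 38 ← 19 ← 50 ← 25 ← 53
So the chip now at position 41 started at position 53.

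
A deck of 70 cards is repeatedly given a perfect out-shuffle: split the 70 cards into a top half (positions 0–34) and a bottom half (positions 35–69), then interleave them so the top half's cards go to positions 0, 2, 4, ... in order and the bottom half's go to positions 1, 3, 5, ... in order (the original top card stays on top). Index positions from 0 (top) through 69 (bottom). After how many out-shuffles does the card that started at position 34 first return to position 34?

Follow position 34 under repeated out-shuffles:
34 → 68 → 67 → 65 → 61 → 53 → 37 → 5 → ... → 34 (length 22)
It first returns after 22 out-shuffles.

22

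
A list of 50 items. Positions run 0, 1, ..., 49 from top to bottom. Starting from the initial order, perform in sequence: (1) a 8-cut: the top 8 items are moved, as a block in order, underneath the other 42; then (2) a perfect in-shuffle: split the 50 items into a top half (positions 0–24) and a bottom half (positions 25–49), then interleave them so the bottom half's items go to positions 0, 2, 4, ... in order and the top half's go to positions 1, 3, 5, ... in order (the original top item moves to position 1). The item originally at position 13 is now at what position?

11

Track the item from position 13 forward through each operation:
  after op 1 (cut 8): 13 → 5
  after op 2 (in-shuffle): 5 → 11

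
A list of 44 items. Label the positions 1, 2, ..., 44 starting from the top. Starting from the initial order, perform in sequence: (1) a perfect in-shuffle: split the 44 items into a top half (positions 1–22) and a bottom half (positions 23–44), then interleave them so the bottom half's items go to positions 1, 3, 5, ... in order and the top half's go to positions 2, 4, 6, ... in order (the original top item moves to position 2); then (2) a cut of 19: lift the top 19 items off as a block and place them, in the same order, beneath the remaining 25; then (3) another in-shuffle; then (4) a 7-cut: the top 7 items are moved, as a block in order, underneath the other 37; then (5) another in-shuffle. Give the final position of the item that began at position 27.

32

Track the item from position 27 forward through each operation:
  after op 1 (in-shuffle): 27 → 9
  after op 2 (cut 19): 9 → 34
  after op 3 (in-shuffle): 34 → 23
  after op 4 (cut 7): 23 → 16
  after op 5 (in-shuffle): 16 → 32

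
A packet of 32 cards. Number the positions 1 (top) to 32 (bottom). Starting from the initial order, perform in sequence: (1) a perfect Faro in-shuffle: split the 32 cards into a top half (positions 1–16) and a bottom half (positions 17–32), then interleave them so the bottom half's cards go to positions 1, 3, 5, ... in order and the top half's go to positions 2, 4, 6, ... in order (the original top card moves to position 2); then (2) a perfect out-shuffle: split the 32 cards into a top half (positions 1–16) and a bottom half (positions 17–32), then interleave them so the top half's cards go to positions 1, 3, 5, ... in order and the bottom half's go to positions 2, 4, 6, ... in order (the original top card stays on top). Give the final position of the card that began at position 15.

Track the card from position 15 forward through each operation:
  after op 1 (in-shuffle): 15 → 30
  after op 2 (out-shuffle): 30 → 28

28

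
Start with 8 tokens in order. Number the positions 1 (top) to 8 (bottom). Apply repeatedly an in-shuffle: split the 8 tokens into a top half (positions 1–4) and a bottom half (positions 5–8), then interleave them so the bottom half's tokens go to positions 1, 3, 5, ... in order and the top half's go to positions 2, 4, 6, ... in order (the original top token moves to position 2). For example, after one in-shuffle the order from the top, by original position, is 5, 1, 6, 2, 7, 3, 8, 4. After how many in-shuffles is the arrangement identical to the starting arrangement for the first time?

6

The in-shuffle permutes the 8 positions with cycle lengths [2, 6].
Every token is home exactly when every cycle has completed a whole number of laps, i.e. after lcm(2, 6) = 6 in-shuffles.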